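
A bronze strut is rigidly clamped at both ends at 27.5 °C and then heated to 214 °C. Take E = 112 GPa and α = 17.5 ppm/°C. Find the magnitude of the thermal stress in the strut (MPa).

ΔT = 186.5 K. Constrained thermal stress σ = E·α·ΔT = 112.0×10³ MPa × 17.5×10⁻⁶ × 186.5 = 366 MPa (compressive).

366 MPa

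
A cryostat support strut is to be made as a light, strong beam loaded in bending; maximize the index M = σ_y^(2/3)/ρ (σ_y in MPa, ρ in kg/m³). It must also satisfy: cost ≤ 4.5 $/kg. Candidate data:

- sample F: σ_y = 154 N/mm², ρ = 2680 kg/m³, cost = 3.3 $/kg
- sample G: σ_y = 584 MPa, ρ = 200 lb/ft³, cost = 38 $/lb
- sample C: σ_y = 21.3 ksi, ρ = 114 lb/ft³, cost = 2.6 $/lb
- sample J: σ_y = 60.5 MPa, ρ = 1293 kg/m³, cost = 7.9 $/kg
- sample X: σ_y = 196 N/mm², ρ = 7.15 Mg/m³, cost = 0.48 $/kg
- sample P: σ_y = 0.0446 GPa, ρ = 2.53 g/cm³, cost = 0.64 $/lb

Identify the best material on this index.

sample F

Screen on constraints: cost ≤ 4.5 $/kg. Survivors: sample F, sample X, sample P.
In SI units:
  sample F: σ_y = 154.0 MPa, ρ = 2680 kg/m³
  sample X: σ_y = 196.0 MPa, ρ = 7150 kg/m³
  sample P: σ_y = 44.60 MPa, ρ = 2530 kg/m³
  sample F: M = 10.7×10⁻³
  sample P: M = 4.97×10⁻³
  sample X: M = 4.72×10⁻³
Sample F ranks first.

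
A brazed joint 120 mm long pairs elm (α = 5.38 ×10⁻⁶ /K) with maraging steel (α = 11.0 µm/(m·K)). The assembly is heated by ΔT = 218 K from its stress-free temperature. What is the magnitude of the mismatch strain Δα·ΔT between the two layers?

Δα = |5.38 − 11.0|×10⁻⁶/K = 5.62×10⁻⁶/K.
Mismatch strain = Δα·ΔT = 5.62×10⁻⁶ × 218.0 = 1.23×10⁻³.

1.23×10⁻³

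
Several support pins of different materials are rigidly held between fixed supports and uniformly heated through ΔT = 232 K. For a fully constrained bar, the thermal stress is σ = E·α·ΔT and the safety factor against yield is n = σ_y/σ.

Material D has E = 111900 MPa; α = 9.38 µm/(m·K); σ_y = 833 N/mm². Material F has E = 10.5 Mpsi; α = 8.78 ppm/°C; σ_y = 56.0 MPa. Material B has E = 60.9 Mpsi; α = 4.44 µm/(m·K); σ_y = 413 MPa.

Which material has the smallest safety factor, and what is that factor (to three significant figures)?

material F, n = 0.380

In consistent units (E in GPa, α in ×10⁻⁶/K, σ_y in MPa):
  material D: E = 111.9, α = 9.38, σ_y = 833.0 → σ = 244 MPa, n = 3.42
  material F: E = 72.39, α = 8.78, σ_y = 56.00 → σ = 147 MPa, n = 0.380
  material B: E = 419.9, α = 4.44, σ_y = 413.0 → σ = 433 MPa, n = 0.955
Smallest n: material F with n = 0.380.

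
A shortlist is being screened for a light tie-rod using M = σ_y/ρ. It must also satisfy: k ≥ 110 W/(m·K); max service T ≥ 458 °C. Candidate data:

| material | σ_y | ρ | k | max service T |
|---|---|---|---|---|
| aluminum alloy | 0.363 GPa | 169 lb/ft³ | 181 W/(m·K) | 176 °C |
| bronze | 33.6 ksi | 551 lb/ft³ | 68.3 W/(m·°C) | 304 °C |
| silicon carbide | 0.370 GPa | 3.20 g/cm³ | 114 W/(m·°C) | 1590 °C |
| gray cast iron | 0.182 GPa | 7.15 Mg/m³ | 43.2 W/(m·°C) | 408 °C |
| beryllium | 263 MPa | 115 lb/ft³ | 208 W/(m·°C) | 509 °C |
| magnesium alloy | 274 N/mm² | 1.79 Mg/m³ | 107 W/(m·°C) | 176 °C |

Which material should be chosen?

beryllium

Screen on constraints: k ≥ 110 W/(m·K); max service T ≥ 458 °C. Survivors: silicon carbide, beryllium.
Convert each candidate to consistent units, then evaluate M:
  silicon carbide: σ_y = 370.0 MPa, ρ = 3200 kg/m³
  beryllium: σ_y = 263.0 MPa, ρ = 1842 kg/m³
  beryllium: M = 143 kN·m/kg
  silicon carbide: M = 116 kN·m/kg
The maximum is for beryllium.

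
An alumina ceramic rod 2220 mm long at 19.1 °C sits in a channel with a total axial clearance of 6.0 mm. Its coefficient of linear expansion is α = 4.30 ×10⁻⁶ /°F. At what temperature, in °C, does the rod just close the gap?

α = 4.30×10⁻⁶/°F × 9/5 = 7.74×10⁻⁶/K.
α·L₀·ΔT = 6.0 mm ⇒ ΔT = 6.0 / (7.74×10⁻⁶ × 2220.0) = 349.2 K.
T = 19.1 + 349.2 = 368.3 °C.

368 °C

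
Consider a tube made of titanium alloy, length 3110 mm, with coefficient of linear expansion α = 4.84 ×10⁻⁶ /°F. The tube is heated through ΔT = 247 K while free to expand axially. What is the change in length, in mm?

6.69 mm

Convert α: 4.84×10⁻⁶/°F × (9/5) = 8.71×10⁻⁶/K.
ΔL = α·L₀·ΔT = 8.71×10⁻⁶ × 3110 mm × 247.0 K = 6.69 mm.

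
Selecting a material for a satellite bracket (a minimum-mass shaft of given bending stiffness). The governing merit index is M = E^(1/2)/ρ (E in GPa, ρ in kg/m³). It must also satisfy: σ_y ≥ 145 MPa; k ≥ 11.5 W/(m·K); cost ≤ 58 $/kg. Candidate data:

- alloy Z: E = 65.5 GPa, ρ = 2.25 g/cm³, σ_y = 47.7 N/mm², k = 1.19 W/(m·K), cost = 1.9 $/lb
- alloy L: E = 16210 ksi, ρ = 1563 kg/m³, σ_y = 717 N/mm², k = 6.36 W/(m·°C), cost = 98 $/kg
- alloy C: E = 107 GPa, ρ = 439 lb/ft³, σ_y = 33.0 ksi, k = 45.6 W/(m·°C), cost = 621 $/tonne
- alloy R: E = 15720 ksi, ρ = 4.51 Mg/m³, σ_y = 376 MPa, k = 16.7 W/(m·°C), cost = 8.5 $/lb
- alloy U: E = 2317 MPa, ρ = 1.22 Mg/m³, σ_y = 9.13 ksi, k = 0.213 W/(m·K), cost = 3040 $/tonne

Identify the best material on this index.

alloy R

Screen on constraints: σ_y ≥ 145 MPa; k ≥ 11.5 W/(m·K); cost ≤ 58 $/kg. Survivors: alloy C, alloy R.
In SI units:
  alloy C: E = 107.0 GPa, ρ = 7032 kg/m³
  alloy R: E = 108.4 GPa, ρ = 4510 kg/m³
  alloy R: M = 2.31×10⁻³
  alloy C: M = 1.47×10⁻³
The maximum is for alloy R.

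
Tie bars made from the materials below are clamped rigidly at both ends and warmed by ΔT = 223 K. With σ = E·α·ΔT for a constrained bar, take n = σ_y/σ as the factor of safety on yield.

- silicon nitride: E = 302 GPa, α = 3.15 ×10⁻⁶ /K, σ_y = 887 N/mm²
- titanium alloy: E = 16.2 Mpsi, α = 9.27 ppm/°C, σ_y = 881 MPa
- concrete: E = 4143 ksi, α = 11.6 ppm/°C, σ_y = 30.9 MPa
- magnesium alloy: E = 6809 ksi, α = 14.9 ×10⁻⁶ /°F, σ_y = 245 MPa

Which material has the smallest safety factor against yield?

concrete

Converting E to GPa, α to ×10⁻⁶/K, σ_y to MPa, then σ and n for each:
  silicon nitride: E = 302.0, α = 3.15, σ_y = 887.0 → σ = 212 MPa, n = 4.18
  titanium alloy: E = 111.7, α = 9.27, σ_y = 881.0 → σ = 231 MPa, n = 3.82
  concrete: E = 28.56, α = 11.6, σ_y = 30.90 → σ = 73.9 MPa, n = 0.418
  magnesium alloy: E = 46.95, α = 26.8, σ_y = 245.0 → σ = 281 MPa, n = 0.873
Concrete has the lowest safety factor, n = 0.418.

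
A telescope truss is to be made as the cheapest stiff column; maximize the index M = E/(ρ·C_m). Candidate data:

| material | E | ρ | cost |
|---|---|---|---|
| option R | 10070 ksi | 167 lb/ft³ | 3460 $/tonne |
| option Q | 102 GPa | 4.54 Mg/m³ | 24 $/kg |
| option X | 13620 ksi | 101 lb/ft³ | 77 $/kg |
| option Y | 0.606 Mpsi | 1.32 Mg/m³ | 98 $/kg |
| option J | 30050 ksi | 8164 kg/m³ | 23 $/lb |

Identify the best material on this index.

option R

After converting to SI:
  option R: E = 69.43 GPa, ρ = 2675 kg/m³, cost = 3.460 $/kg
  option Q: E = 102.0 GPa, ρ = 4540 kg/m³, cost = 24.00 $/kg
  option X: E = 93.91 GPa, ρ = 1618 kg/m³, cost = 77.00 $/kg
  option Y: E = 4.178 GPa, ρ = 1320 kg/m³, cost = 98.00 $/kg
  option J: E = 207.2 GPa, ρ = 8164 kg/m³, cost = 50.71 $/kg
  option R: M = 7.50 MN·m per $
  option Q: M = 0.936 MN·m per $
  option X: M = 0.754 MN·m per $
  option J: M = 0.501 MN·m per $
  option Y: M = 0.0323 MN·m per $
The maximum is for option R.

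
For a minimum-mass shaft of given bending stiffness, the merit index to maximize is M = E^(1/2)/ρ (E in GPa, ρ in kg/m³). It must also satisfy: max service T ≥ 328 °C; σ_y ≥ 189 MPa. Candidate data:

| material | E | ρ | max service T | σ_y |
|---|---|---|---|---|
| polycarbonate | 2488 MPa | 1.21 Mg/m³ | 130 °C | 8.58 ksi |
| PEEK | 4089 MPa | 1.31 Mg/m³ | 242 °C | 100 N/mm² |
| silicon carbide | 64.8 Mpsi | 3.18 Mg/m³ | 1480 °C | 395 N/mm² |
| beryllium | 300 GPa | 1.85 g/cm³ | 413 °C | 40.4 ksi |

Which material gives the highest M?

Screen on constraints: max service T ≥ 328 °C; σ_y ≥ 189 MPa. Survivors: silicon carbide, beryllium.
After converting to SI:
  silicon carbide: E = 446.8 GPa, ρ = 3180 kg/m³
  beryllium: E = 300.0 GPa, ρ = 1850 kg/m³
  beryllium: M = 9.36×10⁻³
  silicon carbide: M = 6.65×10⁻³
Highest index: beryllium.

beryllium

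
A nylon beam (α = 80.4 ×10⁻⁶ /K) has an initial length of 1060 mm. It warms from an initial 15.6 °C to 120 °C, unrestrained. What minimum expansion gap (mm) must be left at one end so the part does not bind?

ΔT = 120 − 15.6 = 104.4 K.
ΔL = α·L₀·ΔT = 80.4×10⁻⁶ × 1060 mm × 104.4 K = 8.90 mm.

8.90 mm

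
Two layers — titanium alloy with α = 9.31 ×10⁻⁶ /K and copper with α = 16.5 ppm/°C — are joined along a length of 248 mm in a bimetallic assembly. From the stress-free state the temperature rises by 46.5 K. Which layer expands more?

copper

α(titanium alloy) = 9.31×10⁻⁶/K vs α(copper) = 16.5×10⁻⁶/K.
Higher α expands more for the same ΔT: copper.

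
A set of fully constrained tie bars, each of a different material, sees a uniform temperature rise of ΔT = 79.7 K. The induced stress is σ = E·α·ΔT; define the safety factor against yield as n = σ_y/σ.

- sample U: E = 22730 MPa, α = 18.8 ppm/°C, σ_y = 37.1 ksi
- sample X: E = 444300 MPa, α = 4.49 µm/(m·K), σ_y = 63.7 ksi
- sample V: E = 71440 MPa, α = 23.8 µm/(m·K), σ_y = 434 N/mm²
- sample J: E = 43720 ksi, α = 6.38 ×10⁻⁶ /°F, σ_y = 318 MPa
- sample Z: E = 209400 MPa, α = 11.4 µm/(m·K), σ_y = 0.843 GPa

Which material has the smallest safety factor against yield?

sample J

Converting E to GPa, α to ×10⁻⁶/K, σ_y to MPa, then σ and n for each:
  sample U: E = 22.73, α = 18.8, σ_y = 255.8 → σ = 34.1 MPa, n = 7.51
  sample X: E = 444.3, α = 4.49, σ_y = 439.2 → σ = 159 MPa, n = 2.76
  sample V: E = 71.44, α = 23.8, σ_y = 434.0 → σ = 136 MPa, n = 3.20
  sample J: E = 301.4, α = 11.5, σ_y = 318.0 → σ = 276 MPa, n = 1.15
  sample Z: E = 209.4, α = 11.4, σ_y = 843.0 → σ = 190 MPa, n = 4.43
Sample J has the lowest safety factor, n = 1.15.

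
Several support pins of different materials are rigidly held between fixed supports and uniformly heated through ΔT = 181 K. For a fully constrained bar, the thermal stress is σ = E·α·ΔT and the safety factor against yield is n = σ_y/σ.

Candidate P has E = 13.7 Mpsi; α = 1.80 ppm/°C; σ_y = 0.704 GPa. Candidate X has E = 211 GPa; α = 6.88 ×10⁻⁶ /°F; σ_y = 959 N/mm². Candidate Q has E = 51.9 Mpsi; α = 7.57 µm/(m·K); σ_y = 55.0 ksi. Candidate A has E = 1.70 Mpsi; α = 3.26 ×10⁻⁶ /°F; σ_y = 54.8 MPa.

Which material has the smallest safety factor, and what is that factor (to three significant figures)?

In consistent units (E in GPa, α in ×10⁻⁶/K, σ_y in MPa):
  candidate P: E = 94.46, α = 1.80, σ_y = 704.0 → σ = 30.8 MPa, n = 22.9
  candidate X: E = 211.0, α = 12.4, σ_y = 959.0 → σ = 473 MPa, n = 2.03
  candidate Q: E = 357.8, α = 7.57, σ_y = 379.2 → σ = 490 MPa, n = 0.773
  candidate A: E = 11.72, α = 5.87, σ_y = 54.80 → σ = 12.4 MPa, n = 4.40
The minimum is candidate Q at n = 0.773.

candidate Q, n = 0.773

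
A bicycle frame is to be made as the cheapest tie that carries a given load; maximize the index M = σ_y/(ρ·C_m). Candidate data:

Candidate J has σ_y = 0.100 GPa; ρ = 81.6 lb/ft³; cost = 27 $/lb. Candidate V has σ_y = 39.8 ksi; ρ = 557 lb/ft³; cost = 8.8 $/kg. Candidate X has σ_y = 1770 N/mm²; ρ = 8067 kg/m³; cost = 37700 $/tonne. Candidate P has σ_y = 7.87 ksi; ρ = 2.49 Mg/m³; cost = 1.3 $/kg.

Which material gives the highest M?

Putting every candidate on a common basis:
  candidate J: σ_y = 100.0 MPa, ρ = 1307 kg/m³, cost = 59.52 $/kg
  candidate V: σ_y = 274.4 MPa, ρ = 8922 kg/m³, cost = 8.800 $/kg
  candidate X: σ_y = 1770 MPa, ρ = 8067 kg/m³, cost = 37.70 $/kg
  candidate P: σ_y = 54.26 MPa, ρ = 2490 kg/m³, cost = 1.300 $/kg
  candidate P: M = 16.8 kN·m per $
  candidate X: M = 5.82 kN·m per $
  candidate V: M = 3.49 kN·m per $
  candidate J: M = 1.29 kN·m per $
Candidate P ranks first.

candidate P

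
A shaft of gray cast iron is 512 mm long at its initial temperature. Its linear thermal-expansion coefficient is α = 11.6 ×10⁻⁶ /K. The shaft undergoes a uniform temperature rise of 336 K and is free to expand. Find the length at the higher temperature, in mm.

ΔL = α·L₀·ΔT = 11.6×10⁻⁶ × 512 mm × 336.0 K = 2.00 mm.
L = L₀ + ΔL = 512 + 2.00 = 514.00 mm.

514.00 mm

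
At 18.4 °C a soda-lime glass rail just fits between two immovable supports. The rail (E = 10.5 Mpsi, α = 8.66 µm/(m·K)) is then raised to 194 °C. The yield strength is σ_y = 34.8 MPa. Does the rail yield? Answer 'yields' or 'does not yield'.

yields

E = 10.5 Mpsi = 72.39 GPa.
ΔT = 175.6 K. Constrained thermal stress σ = E·α·ΔT = 72.39×10³ MPa × 8.66×10⁻⁶ × 175.6 = 110 MPa (compressive).
Compare to σ_y = 34.8 MPa: σ ≥ σ_y, so it yields.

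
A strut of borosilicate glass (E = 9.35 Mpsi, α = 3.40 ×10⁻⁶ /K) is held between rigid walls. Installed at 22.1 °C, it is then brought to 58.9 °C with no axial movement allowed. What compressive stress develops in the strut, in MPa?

8.07 MPa

E = 9.35 Mpsi = 64.47 GPa.
ΔT = 36.80 K. Constrained thermal stress σ = E·α·ΔT = 64.47×10³ MPa × 3.40×10⁻⁶ × 36.80 = 8.07 MPa (compressive).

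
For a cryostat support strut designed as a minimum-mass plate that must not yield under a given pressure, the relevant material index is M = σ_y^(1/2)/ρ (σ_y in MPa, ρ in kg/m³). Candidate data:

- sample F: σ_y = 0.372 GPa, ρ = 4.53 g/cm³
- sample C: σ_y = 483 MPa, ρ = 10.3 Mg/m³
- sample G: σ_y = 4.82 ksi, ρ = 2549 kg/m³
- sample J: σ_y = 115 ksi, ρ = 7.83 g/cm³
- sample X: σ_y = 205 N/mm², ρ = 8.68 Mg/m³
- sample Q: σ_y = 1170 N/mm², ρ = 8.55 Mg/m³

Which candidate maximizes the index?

sample F

Normalizing units and computing the index:
  sample F: σ_y = 372.0 MPa, ρ = 4530 kg/m³
  sample C: σ_y = 483.0 MPa, ρ = 10300 kg/m³
  sample G: σ_y = 33.23 MPa, ρ = 2549 kg/m³
  sample J: σ_y = 792.9 MPa, ρ = 7830 kg/m³
  sample X: σ_y = 205.0 MPa, ρ = 8680 kg/m³
  sample Q: σ_y = 1170 MPa, ρ = 8550 kg/m³
  sample F: M = 4.26×10⁻³
  sample Q: M = 4.00×10⁻³
  sample J: M = 3.60×10⁻³
  sample G: M = 2.26×10⁻³
  sample C: M = 2.13×10⁻³
  sample X: M = 1.65×10⁻³
Sample F ranks first.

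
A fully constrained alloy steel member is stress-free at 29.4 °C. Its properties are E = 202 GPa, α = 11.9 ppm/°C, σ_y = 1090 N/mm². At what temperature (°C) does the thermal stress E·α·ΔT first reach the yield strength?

483 °C

σ_y = 1090 N/mm² = 1090 MPa.
E·α·ΔT = 1090 MPa ⇒ ΔT = 1090 / (202.0×10³ × 11.9×10⁻⁶) = 453.4 K.
T = 29.4 + 453.4 = 482.8 °C.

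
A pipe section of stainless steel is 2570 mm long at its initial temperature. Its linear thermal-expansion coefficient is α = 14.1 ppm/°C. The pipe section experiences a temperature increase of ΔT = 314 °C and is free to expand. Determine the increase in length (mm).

11.4 mm

ΔL = α·L₀·ΔT = 14.1×10⁻⁶ × 2570 mm × 314.0 K = 11.4 mm.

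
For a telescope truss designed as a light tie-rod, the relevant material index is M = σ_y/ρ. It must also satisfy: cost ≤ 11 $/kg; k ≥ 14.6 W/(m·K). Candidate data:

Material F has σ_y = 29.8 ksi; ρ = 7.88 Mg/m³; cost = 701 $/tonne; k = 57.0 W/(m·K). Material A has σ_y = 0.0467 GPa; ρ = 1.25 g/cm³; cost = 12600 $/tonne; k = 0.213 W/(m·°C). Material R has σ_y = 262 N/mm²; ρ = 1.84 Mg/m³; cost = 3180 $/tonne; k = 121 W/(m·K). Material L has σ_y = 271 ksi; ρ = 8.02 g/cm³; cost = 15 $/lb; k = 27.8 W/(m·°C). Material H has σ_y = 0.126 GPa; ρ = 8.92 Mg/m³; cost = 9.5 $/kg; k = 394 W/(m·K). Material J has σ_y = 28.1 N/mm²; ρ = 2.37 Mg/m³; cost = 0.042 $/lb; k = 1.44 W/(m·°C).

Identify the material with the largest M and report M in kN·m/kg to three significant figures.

Screen on constraints: cost ≤ 11 $/kg; k ≥ 14.6 W/(m·K). Survivors: material F, material R, material H.
Putting every candidate on a common basis:
  material F: σ_y = 205.5 MPa, ρ = 7880 kg/m³
  material R: σ_y = 262.0 MPa, ρ = 1840 kg/m³
  material H: σ_y = 126.0 MPa, ρ = 8920 kg/m³
  material R: M = 142 kN·m/kg
  material F: M = 26.1 kN·m/kg
  material H: M = 14.1 kN·m/kg
Material R ranks first.

material R, M = 142 kN·m/kg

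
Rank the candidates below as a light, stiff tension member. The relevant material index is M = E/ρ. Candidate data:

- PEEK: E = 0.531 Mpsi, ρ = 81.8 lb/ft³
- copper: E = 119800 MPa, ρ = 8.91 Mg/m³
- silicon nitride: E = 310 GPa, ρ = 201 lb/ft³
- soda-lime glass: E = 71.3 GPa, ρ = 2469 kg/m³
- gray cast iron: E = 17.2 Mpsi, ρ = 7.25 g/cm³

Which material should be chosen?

silicon nitride

In SI units:
  PEEK: E = 3.661 GPa, ρ = 1310 kg/m³
  copper: E = 119.8 GPa, ρ = 8910 kg/m³
  silicon nitride: E = 310.0 GPa, ρ = 3220 kg/m³
  soda-lime glass: E = 71.30 GPa, ρ = 2469 kg/m³
  gray cast iron: E = 118.6 GPa, ρ = 7250 kg/m³
  silicon nitride: M = 96.3 MN·m/kg
  soda-lime glass: M = 28.9 MN·m/kg
  gray cast iron: M = 16.4 MN·m/kg
  copper: M = 13.4 MN·m/kg
  PEEK: M = 2.79 MN·m/kg
Silicon nitride has the largest M.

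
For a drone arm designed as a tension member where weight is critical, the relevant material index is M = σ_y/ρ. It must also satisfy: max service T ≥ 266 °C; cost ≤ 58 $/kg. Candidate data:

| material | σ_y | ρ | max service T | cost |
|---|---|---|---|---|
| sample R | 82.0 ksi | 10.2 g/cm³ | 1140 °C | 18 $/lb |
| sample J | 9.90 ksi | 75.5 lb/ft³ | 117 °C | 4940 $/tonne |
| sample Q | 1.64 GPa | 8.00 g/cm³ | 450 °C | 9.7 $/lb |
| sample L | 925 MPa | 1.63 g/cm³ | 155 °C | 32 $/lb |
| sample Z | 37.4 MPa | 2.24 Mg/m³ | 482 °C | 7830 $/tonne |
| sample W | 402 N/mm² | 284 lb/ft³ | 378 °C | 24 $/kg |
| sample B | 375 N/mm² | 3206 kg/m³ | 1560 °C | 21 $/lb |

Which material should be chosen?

sample Q

Screen on constraints: max service T ≥ 266 °C; cost ≤ 58 $/kg. Survivors: sample R, sample Q, sample Z, sample W, sample B.
In SI units:
  sample R: σ_y = 565.4 MPa, ρ = 10200 kg/m³
  sample Q: σ_y = 1640 MPa, ρ = 8000 kg/m³
  sample Z: σ_y = 37.40 MPa, ρ = 2240 kg/m³
  sample W: σ_y = 402.0 MPa, ρ = 4549 kg/m³
  sample B: σ_y = 375.0 MPa, ρ = 3206 kg/m³
  sample Q: M = 205 kN·m/kg
  sample B: M = 117 kN·m/kg
  sample W: M = 88.4 kN·m/kg
  sample R: M = 55.4 kN·m/kg
  sample Z: M = 16.7 kN·m/kg
Sample Q ranks first.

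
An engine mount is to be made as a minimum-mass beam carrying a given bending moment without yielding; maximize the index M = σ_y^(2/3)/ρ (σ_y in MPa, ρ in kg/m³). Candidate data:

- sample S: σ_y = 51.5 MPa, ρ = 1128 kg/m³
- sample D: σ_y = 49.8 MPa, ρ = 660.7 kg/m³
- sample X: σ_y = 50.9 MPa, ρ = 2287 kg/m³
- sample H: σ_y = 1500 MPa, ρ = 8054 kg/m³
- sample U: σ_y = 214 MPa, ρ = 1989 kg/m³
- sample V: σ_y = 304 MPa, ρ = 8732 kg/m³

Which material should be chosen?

sample D

Per-candidate index values:
  sample D: M = 20.5×10⁻³
  sample U: M = 18.0×10⁻³
  sample H: M = 16.3×10⁻³
  sample S: M = 12.3×10⁻³
  sample X: M = 6.01×10⁻³
  sample V: M = 5.18×10⁻³
Sample D has the largest M.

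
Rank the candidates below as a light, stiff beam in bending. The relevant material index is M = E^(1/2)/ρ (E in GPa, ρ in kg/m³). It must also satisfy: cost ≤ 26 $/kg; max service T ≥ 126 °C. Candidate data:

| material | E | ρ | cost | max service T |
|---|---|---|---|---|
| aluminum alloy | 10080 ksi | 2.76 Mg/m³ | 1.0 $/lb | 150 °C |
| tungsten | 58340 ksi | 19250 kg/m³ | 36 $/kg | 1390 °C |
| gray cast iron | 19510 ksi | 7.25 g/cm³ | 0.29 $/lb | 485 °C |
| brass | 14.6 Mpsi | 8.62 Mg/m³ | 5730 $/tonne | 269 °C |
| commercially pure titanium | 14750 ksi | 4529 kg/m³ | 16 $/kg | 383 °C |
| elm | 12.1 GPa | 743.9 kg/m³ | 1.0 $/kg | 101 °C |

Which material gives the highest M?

aluminum alloy

Screen on constraints: cost ≤ 26 $/kg; max service T ≥ 126 °C. Survivors: aluminum alloy, gray cast iron, brass, commercially pure titanium.
Convert each candidate to consistent units, then evaluate M:
  aluminum alloy: E = 69.50 GPa, ρ = 2760 kg/m³
  gray cast iron: E = 134.5 GPa, ρ = 7250 kg/m³
  brass: E = 100.7 GPa, ρ = 8620 kg/m³
  commercially pure titanium: E = 101.7 GPa, ρ = 4529 kg/m³
  aluminum alloy: M = 3.02×10⁻³
  commercially pure titanium: M = 2.23×10⁻³
  gray cast iron: M = 1.60×10⁻³
  brass: M = 1.16×10⁻³
Aluminum alloy ranks first.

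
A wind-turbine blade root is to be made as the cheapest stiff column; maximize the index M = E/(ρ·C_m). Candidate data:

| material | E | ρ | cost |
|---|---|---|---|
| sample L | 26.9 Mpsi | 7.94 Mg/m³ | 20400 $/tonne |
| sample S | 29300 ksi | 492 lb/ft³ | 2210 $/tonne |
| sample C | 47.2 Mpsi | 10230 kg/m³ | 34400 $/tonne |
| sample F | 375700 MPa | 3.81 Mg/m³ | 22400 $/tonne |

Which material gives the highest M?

sample S

In SI units:
  sample L: E = 185.5 GPa, ρ = 7940 kg/m³, cost = 20.40 $/kg
  sample S: E = 202.0 GPa, ρ = 7881 kg/m³, cost = 2.210 $/kg
  sample C: E = 325.4 GPa, ρ = 10230 kg/m³, cost = 34.40 $/kg
  sample F: E = 375.7 GPa, ρ = 3810 kg/m³, cost = 22.40 $/kg
  sample S: M = 11.6 MN·m per $
  sample F: M = 4.40 MN·m per $
  sample L: M = 1.15 MN·m per $
  sample C: M = 0.925 MN·m per $
Highest index: sample S.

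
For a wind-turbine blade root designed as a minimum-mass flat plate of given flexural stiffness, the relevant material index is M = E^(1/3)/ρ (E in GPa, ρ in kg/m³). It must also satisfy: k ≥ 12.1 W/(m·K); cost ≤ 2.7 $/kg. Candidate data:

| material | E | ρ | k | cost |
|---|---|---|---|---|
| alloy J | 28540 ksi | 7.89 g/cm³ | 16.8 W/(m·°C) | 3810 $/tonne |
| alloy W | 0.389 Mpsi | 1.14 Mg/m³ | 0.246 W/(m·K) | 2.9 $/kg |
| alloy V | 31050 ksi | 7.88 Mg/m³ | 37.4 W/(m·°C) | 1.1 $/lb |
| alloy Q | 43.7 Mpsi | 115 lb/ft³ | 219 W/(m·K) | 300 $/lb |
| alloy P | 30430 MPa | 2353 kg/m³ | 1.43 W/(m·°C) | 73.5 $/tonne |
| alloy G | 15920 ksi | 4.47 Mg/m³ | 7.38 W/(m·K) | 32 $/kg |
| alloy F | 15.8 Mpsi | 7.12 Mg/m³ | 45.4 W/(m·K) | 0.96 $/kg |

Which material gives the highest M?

Screen on constraints: k ≥ 12.1 W/(m·K); cost ≤ 2.7 $/kg. Survivors: alloy V, alloy F.
Normalizing units and computing the index:
  alloy V: E = 214.1 GPa, ρ = 7880 kg/m³
  alloy F: E = 108.9 GPa, ρ = 7120 kg/m³
  alloy V: M = 0.759×10⁻³
  alloy F: M = 0.671×10⁻³
Alloy V has the largest M.

alloy V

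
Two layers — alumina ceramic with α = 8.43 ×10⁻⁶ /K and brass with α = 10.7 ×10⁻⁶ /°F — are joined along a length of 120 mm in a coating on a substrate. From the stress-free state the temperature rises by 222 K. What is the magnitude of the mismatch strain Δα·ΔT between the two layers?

brass: α = 10.7×10⁻⁶/°F × 9/5 = 19.3×10⁻⁶/K.
Δα = |8.43 − 19.3|×10⁻⁶/K = 10.8×10⁻⁶/K.
Mismatch strain = Δα·ΔT = 10.8×10⁻⁶ × 222.0 = 2.40×10⁻³.

2.40×10⁻³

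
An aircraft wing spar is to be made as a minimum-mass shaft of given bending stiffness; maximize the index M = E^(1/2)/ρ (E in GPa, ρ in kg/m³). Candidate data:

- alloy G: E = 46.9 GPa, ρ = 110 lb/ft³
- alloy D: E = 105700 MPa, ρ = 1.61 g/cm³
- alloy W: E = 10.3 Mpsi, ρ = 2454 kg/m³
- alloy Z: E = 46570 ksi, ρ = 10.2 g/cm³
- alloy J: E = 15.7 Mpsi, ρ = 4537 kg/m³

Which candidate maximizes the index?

In SI units:
  alloy G: E = 46.90 GPa, ρ = 1762 kg/m³
  alloy D: E = 105.7 GPa, ρ = 1610 kg/m³
  alloy W: E = 71.02 GPa, ρ = 2454 kg/m³
  alloy Z: E = 321.1 GPa, ρ = 10200 kg/m³
  alloy J: E = 108.2 GPa, ρ = 4537 kg/m³
  alloy D: M = 6.39×10⁻³
  alloy G: M = 3.89×10⁻³
  alloy W: M = 3.43×10⁻³
  alloy J: M = 2.29×10⁻³
  alloy Z: M = 1.76×10⁻³
The maximum is for alloy D.

alloy D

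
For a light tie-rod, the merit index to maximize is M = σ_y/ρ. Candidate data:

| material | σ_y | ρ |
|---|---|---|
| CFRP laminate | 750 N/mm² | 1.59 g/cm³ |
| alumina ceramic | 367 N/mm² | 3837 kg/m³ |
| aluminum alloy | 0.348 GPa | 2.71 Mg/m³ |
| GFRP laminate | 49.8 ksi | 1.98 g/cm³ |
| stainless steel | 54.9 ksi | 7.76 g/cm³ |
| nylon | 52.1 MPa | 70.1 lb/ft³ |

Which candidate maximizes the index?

Normalizing units and computing the index:
  CFRP laminate: σ_y = 750.0 MPa, ρ = 1590 kg/m³
  alumina ceramic: σ_y = 367.0 MPa, ρ = 3837 kg/m³
  aluminum alloy: σ_y = 348.0 MPa, ρ = 2710 kg/m³
  GFRP laminate: σ_y = 343.4 MPa, ρ = 1980 kg/m³
  stainless steel: σ_y = 378.5 MPa, ρ = 7760 kg/m³
  nylon: σ_y = 52.10 MPa, ρ = 1123 kg/m³
  CFRP laminate: M = 472 kN·m/kg
  GFRP laminate: M = 173 kN·m/kg
  aluminum alloy: M = 128 kN·m/kg
  alumina ceramic: M = 95.6 kN·m/kg
  stainless steel: M = 48.8 kN·m/kg
  nylon: M = 46.4 kN·m/kg
CFRP laminate has the largest M.

CFRP laminate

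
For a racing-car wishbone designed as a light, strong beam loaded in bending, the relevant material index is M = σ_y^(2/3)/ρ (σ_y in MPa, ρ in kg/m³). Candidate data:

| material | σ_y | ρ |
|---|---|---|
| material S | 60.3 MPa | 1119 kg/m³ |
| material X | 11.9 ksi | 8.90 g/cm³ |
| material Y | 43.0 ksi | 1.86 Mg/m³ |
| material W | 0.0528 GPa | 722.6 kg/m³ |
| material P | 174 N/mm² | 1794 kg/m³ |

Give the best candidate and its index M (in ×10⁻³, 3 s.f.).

material Y, M = 23.9×10⁻³

In SI units:
  material S: σ_y = 60.30 MPa, ρ = 1119 kg/m³
  material X: σ_y = 82.05 MPa, ρ = 8900 kg/m³
  material Y: σ_y = 296.5 MPa, ρ = 1860 kg/m³
  material W: σ_y = 52.80 MPa, ρ = 722.6 kg/m³
  material P: σ_y = 174.0 MPa, ρ = 1794 kg/m³
  material Y: M = 23.9×10⁻³
  material W: M = 19.5×10⁻³
  material P: M = 17.4×10⁻³
  material S: M = 13.7×10⁻³
  material X: M = 2.12×10⁻³
Material Y has the largest M.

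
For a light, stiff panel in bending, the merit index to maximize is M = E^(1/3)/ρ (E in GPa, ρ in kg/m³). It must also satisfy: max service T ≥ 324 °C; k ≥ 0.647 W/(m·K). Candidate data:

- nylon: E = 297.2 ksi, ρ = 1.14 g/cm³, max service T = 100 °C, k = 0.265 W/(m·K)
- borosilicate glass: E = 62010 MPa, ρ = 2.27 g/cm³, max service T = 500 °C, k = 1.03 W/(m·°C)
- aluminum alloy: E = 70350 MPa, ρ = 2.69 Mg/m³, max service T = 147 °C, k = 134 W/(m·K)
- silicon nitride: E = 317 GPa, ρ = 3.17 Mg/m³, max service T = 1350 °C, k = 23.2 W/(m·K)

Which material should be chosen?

silicon nitride

Screen on constraints: max service T ≥ 324 °C; k ≥ 0.647 W/(m·K). Survivors: borosilicate glass, silicon nitride.
Normalizing units and computing the index:
  borosilicate glass: E = 62.01 GPa, ρ = 2270 kg/m³
  silicon nitride: E = 317.0 GPa, ρ = 3170 kg/m³
  silicon nitride: M = 2.15×10⁻³
  borosilicate glass: M = 1.74×10⁻³
Highest index: silicon nitride.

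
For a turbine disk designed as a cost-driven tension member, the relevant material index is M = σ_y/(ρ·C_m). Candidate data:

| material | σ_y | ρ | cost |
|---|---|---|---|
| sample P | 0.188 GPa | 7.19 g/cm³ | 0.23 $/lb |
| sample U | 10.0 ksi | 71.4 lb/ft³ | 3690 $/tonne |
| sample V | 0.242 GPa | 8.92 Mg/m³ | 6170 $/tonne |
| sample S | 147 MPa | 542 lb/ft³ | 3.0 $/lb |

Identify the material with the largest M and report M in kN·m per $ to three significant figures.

In SI units:
  sample P: σ_y = 188.0 MPa, ρ = 7190 kg/m³, cost = 0.5071 $/kg
  sample U: σ_y = 68.95 MPa, ρ = 1144 kg/m³, cost = 3.690 $/kg
  sample V: σ_y = 242.0 MPa, ρ = 8920 kg/m³, cost = 6.170 $/kg
  sample S: σ_y = 147.0 MPa, ρ = 8682 kg/m³, cost = 6.614 $/kg
  sample P: M = 51.6 kN·m per $
  sample U: M = 16.3 kN·m per $
  sample V: M = 4.40 kN·m per $
  sample S: M = 2.56 kN·m per $
The maximum is for sample P.

sample P, M = 51.6 kN·m per $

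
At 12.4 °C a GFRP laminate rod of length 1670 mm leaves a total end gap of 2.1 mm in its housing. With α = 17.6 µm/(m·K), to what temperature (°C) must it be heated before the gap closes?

83.8 °C

α·L₀·ΔT = 2.1 mm ⇒ ΔT = 2.1 / (17.6×10⁻⁶ × 1670.0) = 71.45 K.
T = 12.4 + 71.45 = 83.85 °C.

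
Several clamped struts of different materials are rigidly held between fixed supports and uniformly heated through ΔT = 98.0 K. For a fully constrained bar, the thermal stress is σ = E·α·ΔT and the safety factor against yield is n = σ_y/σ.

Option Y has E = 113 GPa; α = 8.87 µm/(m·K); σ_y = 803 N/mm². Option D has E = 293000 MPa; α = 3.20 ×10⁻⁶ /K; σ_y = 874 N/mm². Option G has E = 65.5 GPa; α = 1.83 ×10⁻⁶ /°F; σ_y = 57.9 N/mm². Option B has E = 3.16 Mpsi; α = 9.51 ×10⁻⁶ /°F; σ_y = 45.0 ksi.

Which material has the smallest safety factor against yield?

option G

Converting E to GPa, α to ×10⁻⁶/K, σ_y to MPa, then σ and n for each:
  option Y: E = 113.0, α = 8.87, σ_y = 803.0 → σ = 98.2 MPa, n = 8.17
  option D: E = 293.0, α = 3.20, σ_y = 874.0 → σ = 91.9 MPa, n = 9.51
  option G: E = 65.50, α = 3.29, σ_y = 57.90 → σ = 21.1 MPa, n = 2.74
  option B: E = 21.79, α = 17.1, σ_y = 310.3 → σ = 36.5 MPa, n = 8.49
The minimum is option G at n = 2.74.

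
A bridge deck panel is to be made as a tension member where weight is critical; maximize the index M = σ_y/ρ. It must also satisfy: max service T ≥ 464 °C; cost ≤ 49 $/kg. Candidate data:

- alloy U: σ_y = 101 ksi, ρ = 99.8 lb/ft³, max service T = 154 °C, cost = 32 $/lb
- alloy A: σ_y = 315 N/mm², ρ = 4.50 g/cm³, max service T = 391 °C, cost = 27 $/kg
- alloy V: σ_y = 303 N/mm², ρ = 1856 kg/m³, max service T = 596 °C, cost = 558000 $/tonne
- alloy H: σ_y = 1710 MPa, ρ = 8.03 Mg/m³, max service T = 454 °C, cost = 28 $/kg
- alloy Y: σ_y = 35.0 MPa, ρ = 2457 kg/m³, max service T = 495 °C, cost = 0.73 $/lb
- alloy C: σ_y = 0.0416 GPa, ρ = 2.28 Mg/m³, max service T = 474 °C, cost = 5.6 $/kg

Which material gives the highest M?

alloy C

Screen on constraints: max service T ≥ 464 °C; cost ≤ 49 $/kg. Survivors: alloy Y, alloy C.
Convert each candidate to consistent units, then evaluate M:
  alloy Y: σ_y = 35.00 MPa, ρ = 2457 kg/m³
  alloy C: σ_y = 41.60 MPa, ρ = 2280 kg/m³
  alloy C: M = 18.2 kN·m/kg
  alloy Y: M = 14.2 kN·m/kg
Highest index: alloy C.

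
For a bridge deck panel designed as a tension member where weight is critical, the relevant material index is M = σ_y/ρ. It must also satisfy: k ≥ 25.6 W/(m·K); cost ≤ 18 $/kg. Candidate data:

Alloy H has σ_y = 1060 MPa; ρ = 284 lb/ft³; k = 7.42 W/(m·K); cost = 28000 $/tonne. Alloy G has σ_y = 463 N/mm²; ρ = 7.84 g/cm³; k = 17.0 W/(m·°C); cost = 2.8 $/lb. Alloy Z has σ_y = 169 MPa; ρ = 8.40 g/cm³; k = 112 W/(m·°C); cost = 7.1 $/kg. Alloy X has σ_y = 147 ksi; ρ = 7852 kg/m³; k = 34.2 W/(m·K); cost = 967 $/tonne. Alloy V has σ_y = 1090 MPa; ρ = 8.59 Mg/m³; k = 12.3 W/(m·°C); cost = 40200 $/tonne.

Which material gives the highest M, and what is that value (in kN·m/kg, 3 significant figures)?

Screen on constraints: k ≥ 25.6 W/(m·K); cost ≤ 18 $/kg. Survivors: alloy Z, alloy X.
After converting to SI:
  alloy Z: σ_y = 169.0 MPa, ρ = 8400 kg/m³
  alloy X: σ_y = 1014 MPa, ρ = 7852 kg/m³
  alloy X: M = 129 kN·m/kg
  alloy Z: M = 20.1 kN·m/kg
Alloy X ranks first.

alloy X, M = 129 kN·m/kg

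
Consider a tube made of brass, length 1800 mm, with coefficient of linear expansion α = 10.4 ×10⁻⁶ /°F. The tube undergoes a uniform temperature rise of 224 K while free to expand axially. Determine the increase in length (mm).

Convert α: 10.4×10⁻⁶/°F × (9/5) = 18.7×10⁻⁶/K.
ΔL = α·L₀·ΔT = 18.7×10⁻⁶ × 1800 mm × 224.0 K = 7.55 mm.

7.55 mm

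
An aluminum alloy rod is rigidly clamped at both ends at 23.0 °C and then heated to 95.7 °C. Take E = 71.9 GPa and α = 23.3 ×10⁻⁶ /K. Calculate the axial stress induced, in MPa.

ΔT = 72.70 K. Constrained thermal stress σ = E·α·ΔT = 71.90×10³ MPa × 23.3×10⁻⁶ × 72.70 = 122 MPa (compressive).

122 MPa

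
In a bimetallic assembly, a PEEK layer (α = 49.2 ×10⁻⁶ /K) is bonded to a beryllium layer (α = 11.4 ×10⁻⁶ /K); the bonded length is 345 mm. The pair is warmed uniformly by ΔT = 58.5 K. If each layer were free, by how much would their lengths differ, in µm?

763 µm

Δα = |49.2 − 11.4|×10⁻⁶/K = 37.8×10⁻⁶/K.
ΔL_mismatch = Δα·L·ΔT = 37.8×10⁻⁶ × 345.0 mm × 58.5 K = 763 µm.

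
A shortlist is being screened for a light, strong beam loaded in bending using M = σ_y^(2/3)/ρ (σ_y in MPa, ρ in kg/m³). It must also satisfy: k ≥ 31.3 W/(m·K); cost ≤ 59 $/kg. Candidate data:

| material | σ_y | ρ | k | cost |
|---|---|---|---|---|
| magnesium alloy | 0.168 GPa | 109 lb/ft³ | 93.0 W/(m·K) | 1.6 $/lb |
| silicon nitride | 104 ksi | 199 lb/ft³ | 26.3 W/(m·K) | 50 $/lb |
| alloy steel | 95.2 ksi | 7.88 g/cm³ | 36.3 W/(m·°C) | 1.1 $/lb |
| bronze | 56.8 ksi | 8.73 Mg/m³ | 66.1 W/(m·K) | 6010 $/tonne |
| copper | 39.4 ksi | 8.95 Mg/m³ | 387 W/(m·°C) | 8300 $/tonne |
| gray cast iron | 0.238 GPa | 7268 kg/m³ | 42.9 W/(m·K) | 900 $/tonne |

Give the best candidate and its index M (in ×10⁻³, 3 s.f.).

magnesium alloy, M = 17.4×10⁻³

Screen on constraints: k ≥ 31.3 W/(m·K); cost ≤ 59 $/kg. Survivors: magnesium alloy, alloy steel, bronze, copper, gray cast iron.
Putting every candidate on a common basis:
  magnesium alloy: σ_y = 168.0 MPa, ρ = 1746 kg/m³
  alloy steel: σ_y = 656.4 MPa, ρ = 7880 kg/m³
  bronze: σ_y = 391.6 MPa, ρ = 8730 kg/m³
  copper: σ_y = 271.7 MPa, ρ = 8950 kg/m³
  gray cast iron: σ_y = 238.0 MPa, ρ = 7268 kg/m³
  magnesium alloy: M = 17.4×10⁻³
  alloy steel: M = 9.58×10⁻³
  bronze: M = 6.13×10⁻³
  gray cast iron: M = 5.28×10⁻³
  copper: M = 4.69×10⁻³
Highest index: magnesium alloy.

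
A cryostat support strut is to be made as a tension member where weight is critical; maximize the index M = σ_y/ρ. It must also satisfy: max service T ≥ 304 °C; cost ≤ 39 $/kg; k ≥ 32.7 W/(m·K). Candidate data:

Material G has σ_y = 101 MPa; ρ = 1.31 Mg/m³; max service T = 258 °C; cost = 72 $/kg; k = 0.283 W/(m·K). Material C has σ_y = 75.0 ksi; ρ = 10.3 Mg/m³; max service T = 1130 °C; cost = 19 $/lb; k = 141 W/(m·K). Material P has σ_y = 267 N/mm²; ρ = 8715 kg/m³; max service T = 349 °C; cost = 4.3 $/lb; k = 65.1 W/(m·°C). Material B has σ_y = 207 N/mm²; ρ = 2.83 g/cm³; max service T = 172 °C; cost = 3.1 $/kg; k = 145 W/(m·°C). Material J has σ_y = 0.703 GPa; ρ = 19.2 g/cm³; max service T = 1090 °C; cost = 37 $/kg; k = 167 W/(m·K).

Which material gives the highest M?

Screen on constraints: max service T ≥ 304 °C; cost ≤ 39 $/kg; k ≥ 32.7 W/(m·K). Survivors: material P, material J.
Putting every candidate on a common basis:
  material P: σ_y = 267.0 MPa, ρ = 8715 kg/m³
  material J: σ_y = 703.0 MPa, ρ = 19200 kg/m³
  material J: M = 36.6 kN·m/kg
  material P: M = 30.6 kN·m/kg
Highest index: material J.

material J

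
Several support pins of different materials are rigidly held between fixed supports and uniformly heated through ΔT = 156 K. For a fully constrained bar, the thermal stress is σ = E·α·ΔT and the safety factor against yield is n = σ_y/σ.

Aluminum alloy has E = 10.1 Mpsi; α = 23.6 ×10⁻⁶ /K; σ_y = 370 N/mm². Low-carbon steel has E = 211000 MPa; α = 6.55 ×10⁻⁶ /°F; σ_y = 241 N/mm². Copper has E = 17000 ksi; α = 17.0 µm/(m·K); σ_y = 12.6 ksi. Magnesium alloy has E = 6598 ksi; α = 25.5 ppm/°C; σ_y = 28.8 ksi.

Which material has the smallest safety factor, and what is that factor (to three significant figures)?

Per material, after unit conversion:
  aluminum alloy: E = 69.64, α = 23.6, σ_y = 370.0 → σ = 256 MPa, n = 1.44
  low-carbon steel: E = 211.0, α = 11.8, σ_y = 241.0 → σ = 388 MPa, n = 0.621
  copper: E = 117.2, α = 17.0, σ_y = 86.87 → σ = 311 MPa, n = 0.279
  magnesium alloy: E = 45.49, α = 25.5, σ_y = 198.6 → σ = 181 MPa, n = 1.10
The minimum is copper at n = 0.279.

copper, n = 0.279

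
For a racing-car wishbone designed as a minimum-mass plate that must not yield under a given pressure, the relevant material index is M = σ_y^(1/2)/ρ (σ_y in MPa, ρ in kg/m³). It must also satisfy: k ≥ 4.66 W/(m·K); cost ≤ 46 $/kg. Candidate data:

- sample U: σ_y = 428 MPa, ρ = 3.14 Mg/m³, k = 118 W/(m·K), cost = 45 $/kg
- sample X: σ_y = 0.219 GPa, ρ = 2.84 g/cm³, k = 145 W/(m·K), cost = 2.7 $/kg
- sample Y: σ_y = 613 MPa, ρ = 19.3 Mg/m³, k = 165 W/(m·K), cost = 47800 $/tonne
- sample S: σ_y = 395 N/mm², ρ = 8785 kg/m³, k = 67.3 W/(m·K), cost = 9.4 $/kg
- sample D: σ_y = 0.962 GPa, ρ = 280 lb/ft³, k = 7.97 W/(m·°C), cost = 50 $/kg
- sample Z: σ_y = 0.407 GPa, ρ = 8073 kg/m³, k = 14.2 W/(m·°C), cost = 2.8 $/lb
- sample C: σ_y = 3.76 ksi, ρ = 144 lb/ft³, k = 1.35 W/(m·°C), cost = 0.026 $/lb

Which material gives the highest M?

sample U

Screen on constraints: k ≥ 4.66 W/(m·K); cost ≤ 46 $/kg. Survivors: sample U, sample X, sample S, sample Z.
After converting to SI:
  sample U: σ_y = 428.0 MPa, ρ = 3140 kg/m³
  sample X: σ_y = 219.0 MPa, ρ = 2840 kg/m³
  sample S: σ_y = 395.0 MPa, ρ = 8785 kg/m³
  sample Z: σ_y = 407.0 MPa, ρ = 8073 kg/m³
  sample U: M = 6.59×10⁻³
  sample X: M = 5.21×10⁻³
  sample Z: M = 2.50×10⁻³
  sample S: M = 2.26×10⁻³
Sample U ranks first.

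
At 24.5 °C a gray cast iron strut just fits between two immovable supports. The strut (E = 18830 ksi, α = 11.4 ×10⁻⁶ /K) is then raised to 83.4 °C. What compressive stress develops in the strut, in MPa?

E = 18830 ksi = 129.8 GPa.
ΔT = 58.90 K. Constrained thermal stress σ = E·α·ΔT = 129.8×10³ MPa × 11.4×10⁻⁶ × 58.90 = 87.2 MPa (compressive).

87.2 MPa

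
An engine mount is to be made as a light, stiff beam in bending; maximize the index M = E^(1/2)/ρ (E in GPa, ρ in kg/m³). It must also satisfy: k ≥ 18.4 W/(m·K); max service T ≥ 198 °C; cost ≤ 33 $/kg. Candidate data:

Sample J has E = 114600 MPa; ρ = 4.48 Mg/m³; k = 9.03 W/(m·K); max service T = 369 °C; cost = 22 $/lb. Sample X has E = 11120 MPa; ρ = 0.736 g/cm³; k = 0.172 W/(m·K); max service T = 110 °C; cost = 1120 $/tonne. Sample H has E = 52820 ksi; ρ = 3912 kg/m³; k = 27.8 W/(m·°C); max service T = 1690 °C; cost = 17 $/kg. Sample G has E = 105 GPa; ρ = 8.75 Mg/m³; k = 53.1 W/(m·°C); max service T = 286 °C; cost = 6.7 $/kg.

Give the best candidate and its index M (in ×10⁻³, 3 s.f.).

sample H, M = 4.88×10⁻³

Screen on constraints: k ≥ 18.4 W/(m·K); max service T ≥ 198 °C; cost ≤ 33 $/kg. Survivors: sample H, sample G.
Normalizing units and computing the index:
  sample H: E = 364.2 GPa, ρ = 3912 kg/m³
  sample G: E = 105.0 GPa, ρ = 8750 kg/m³
  sample H: M = 4.88×10⁻³
  sample G: M = 1.17×10⁻³
Sample H ranks first.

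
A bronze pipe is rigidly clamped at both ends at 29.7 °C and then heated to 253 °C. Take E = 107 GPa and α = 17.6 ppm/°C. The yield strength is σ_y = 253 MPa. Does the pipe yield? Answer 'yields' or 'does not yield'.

yields

ΔT = 223.3 K. Constrained thermal stress σ = E·α·ΔT = 107.0×10³ MPa × 17.6×10⁻⁶ × 223.3 = 421 MPa (compressive).
Compare to σ_y = 253 MPa: σ ≥ σ_y, so it yields.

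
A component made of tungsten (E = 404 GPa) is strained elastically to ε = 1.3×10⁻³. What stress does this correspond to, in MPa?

525 MPa

σ = E·ε = 404000 MPa × 1.3×10⁻³ = 525 MPa.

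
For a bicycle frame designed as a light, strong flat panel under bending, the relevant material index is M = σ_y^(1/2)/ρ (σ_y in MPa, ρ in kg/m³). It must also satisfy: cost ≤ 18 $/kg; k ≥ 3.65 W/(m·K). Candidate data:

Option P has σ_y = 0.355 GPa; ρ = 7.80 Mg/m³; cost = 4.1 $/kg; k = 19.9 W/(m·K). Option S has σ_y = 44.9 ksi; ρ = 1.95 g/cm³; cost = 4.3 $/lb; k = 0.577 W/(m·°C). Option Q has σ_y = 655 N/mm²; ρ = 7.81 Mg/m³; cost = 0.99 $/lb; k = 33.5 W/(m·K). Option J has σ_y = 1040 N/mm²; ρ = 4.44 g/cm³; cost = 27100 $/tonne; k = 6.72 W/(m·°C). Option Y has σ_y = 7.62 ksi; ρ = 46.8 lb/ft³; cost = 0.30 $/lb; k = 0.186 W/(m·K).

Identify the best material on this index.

Screen on constraints: cost ≤ 18 $/kg; k ≥ 3.65 W/(m·K). Survivors: option P, option Q.
Convert each candidate to consistent units, then evaluate M:
  option P: σ_y = 355.0 MPa, ρ = 7800 kg/m³
  option Q: σ_y = 655.0 MPa, ρ = 7810 kg/m³
  option Q: M = 3.28×10⁻³
  option P: M = 2.42×10⁻³
The maximum is for option Q.

option Q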